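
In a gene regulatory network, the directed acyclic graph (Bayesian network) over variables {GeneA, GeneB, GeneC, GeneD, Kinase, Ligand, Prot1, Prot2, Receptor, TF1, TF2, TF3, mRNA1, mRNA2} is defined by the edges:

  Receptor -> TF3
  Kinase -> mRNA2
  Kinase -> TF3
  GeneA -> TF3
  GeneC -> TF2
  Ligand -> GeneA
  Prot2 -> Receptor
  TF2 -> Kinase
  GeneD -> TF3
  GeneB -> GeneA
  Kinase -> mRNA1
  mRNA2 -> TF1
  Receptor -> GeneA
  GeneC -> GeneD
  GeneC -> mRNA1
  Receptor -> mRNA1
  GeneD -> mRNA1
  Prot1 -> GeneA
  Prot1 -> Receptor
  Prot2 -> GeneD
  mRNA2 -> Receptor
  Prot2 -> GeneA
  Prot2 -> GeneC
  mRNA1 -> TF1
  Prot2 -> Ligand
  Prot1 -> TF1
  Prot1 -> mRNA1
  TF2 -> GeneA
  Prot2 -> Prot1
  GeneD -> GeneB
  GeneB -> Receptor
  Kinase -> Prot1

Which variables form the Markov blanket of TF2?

Parents of TF2: GeneC.
TF2's children: GeneA, Kinase.
Parents of each child, excluding TF2:
  Kinase: —
  GeneA: GeneB, Ligand, Prot1, Prot2, Receptor
Taking the union gives {GeneA, GeneB, GeneC, Kinase, Ligand, Prot1, Prot2, Receptor}.

{GeneA, GeneB, GeneC, Kinase, Ligand, Prot1, Prot2, Receptor}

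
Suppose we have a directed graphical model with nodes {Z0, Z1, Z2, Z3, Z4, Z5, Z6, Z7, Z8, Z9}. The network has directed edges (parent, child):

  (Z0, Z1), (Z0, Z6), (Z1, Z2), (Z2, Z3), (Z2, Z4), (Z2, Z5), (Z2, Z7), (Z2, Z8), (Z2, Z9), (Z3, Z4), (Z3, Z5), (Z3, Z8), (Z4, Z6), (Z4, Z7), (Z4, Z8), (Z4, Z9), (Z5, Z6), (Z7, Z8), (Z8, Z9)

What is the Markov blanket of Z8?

A node's Markov blanket = Pa ∪ Ch ∪ (parents of Ch other than the node itself).
Pa(Z8) = {Z2, Z3, Z4, Z7}.
Children of Z8: Z9.
Co-parents of Z8 (other parents of its children):
  parents(Z9) \ {Z8} = {Z2, Z4}.
Taking the union gives {Z2, Z3, Z4, Z7, Z9}.

{Z2, Z3, Z4, Z7, Z9}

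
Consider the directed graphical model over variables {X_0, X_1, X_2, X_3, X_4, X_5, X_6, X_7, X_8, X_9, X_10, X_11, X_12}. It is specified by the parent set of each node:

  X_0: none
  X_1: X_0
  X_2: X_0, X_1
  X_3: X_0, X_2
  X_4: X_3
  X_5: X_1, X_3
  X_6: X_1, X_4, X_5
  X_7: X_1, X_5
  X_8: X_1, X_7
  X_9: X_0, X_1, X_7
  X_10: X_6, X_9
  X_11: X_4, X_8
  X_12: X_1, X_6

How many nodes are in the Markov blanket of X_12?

A node's Markov blanket = Pa ∪ Ch ∪ (parents of Ch other than the node itself).
X_12's parents: X_1, X_6.
Ch(X_12) = {}.
X_12 has no children, so there are no co-parents.
MB(X_12) = {X_1, X_6}, which has 2 nodes.

2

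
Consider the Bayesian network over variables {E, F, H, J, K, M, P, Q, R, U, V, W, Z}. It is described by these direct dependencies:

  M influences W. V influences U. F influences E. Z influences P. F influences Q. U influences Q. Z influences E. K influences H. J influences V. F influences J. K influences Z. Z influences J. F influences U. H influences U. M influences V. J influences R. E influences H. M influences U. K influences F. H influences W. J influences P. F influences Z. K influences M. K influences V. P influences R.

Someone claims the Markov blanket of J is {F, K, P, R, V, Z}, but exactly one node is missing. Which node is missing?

M

J has parents F, Z.
J's children: P, R, V.
Other parents of J's children:
  parents(P) \ {J} = {Z}.
  V also has parents K, M.
  parents(R) \ {J} = {P}.
MB(J) = {F, K, M, P, R, V, Z}.
Comparing with the claimed set, M is missing.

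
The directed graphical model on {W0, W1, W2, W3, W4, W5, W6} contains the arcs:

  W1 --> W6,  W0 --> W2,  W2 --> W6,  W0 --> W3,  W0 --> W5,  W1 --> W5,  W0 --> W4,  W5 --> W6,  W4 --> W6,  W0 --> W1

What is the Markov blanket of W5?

{W0, W1, W2, W4, W6}

Children of W5: W6.
Pa(W5) = {W0, W1}.
For each child, the remaining parents (spouses of W5):
  W6: W1, W2, W4
Union: {W0, W1} ∪ {W6} ∪ {W1, W2, W4} = {W0, W1, W2, W4, W6}.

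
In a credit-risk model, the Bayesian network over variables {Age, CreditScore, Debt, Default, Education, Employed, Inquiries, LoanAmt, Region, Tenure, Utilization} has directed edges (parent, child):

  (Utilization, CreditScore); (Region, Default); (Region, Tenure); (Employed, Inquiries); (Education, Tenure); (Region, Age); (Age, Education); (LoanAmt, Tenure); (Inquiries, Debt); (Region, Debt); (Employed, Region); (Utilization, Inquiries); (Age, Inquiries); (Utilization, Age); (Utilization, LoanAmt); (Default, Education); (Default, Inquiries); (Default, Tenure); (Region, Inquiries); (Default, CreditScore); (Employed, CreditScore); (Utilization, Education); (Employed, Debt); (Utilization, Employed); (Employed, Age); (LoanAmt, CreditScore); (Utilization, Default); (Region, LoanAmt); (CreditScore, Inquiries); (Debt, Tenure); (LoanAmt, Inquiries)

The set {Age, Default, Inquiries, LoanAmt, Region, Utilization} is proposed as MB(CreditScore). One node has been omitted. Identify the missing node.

Parents of CreditScore: Default, Employed, LoanAmt, Utilization.
CreditScore has child Inquiries.
For each child, the remaining parents (spouses of CreditScore):
  Inquiries: Age, Default, Employed, LoanAmt, Region, Utilization
MB(CreditScore) = {Age, Default, Employed, Inquiries, LoanAmt, Region, Utilization}.
Comparing with the claimed set, Employed is missing.

Employed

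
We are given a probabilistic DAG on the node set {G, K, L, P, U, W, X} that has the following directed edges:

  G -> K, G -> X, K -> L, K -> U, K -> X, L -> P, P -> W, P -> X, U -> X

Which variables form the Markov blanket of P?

{G, K, L, U, W, X}

By definition, MB(P) is built from P's parents, P's children, and the co-parents of P.
P has parent L.
P has children W, X.
Other parents of P's children:
  W: no additional parents.
  parents(X) \ {P} = {G, K, U}.
Taking the union gives {G, K, L, U, W, X}.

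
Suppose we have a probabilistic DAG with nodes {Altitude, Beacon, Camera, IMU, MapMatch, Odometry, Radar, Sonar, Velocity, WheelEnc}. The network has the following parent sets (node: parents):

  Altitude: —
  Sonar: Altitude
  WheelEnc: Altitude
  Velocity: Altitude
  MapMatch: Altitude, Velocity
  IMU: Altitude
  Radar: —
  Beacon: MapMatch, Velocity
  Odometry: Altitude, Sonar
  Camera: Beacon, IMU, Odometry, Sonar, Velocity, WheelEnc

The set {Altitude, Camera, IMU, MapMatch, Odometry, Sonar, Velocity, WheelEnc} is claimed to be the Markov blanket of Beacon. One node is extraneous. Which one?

Altitude

Beacon's children: Camera.
Beacon's parents: MapMatch, Velocity.
For each child, the remaining parents (spouses of Beacon):
  parents(Camera) \ {Beacon} = {IMU, Odometry, Sonar, Velocity, WheelEnc}.
MB(Beacon) = {Camera, IMU, MapMatch, Odometry, Sonar, Velocity, WheelEnc}.
Altitude is neither a parent, child, nor co-parent of Beacon, so it does not belong.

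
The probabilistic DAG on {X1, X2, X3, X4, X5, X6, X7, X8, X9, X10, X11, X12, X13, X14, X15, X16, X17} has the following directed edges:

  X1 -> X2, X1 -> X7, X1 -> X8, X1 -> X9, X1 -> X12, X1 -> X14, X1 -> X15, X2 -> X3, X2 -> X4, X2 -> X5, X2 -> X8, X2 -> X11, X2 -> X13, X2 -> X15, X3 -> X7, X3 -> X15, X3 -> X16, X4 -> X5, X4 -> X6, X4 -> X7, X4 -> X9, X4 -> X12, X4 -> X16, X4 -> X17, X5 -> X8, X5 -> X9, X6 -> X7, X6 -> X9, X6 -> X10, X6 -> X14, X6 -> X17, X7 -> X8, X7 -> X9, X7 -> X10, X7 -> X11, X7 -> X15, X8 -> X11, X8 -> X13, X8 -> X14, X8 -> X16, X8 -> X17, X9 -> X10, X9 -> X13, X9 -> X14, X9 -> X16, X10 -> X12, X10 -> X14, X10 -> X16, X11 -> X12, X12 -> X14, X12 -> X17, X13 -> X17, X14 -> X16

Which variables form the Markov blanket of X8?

{X1, X2, X3, X4, X5, X6, X7, X9, X10, X11, X12, X13, X14, X16, X17}

Ch(X8) = {X11, X13, X14, X16, X17}.
X8's parents: X1, X2, X5, X7.
Parents of each child, excluding X8:
  X11: X2, X7
  X13: X2, X9
  X14: X1, X6, X9, X10, X12
  X16: X3, X4, X9, X10, X14
  X17: X4, X6, X12, X13
So the Markov blanket of X8 is {X1, X2, X3, X4, X5, X6, X7, X9, X10, X11, X12, X13, X14, X16, X17}.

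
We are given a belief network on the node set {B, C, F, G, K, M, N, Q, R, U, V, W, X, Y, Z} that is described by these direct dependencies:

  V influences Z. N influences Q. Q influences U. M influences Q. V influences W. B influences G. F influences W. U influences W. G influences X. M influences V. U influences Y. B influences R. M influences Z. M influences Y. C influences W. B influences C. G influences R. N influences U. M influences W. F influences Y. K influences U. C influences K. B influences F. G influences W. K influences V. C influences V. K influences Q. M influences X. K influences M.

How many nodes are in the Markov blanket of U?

By definition, MB(U) is built from U's parents, U's children, and the co-parents of U.
Ch(U) = {W, Y}.
Pa(U) = {K, N, Q}.
Other parents of U's children:
  W: C, F, G, M, V
  Y: F, M
MB(U) = {C, F, G, K, M, N, Q, V, W, Y}, which has 10 nodes.

10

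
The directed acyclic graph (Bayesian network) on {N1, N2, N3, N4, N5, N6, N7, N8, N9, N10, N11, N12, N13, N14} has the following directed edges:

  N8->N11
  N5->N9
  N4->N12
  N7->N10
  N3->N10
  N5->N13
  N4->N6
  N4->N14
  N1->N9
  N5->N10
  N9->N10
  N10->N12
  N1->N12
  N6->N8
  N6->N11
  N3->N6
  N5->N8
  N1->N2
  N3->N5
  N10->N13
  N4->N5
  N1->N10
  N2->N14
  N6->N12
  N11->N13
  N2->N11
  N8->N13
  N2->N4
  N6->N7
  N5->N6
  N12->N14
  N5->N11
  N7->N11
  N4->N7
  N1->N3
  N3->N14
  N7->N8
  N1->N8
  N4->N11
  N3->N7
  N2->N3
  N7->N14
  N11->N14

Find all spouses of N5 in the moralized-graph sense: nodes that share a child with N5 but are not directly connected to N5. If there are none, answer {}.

{N1, N2, N7}

Children of N5: N6, N8, N9, N10, N11, N13.
  N6: N3, N4
  N8: N1, N6, N7
  N9: N1
  N10: N1, N3, N7, N9
  N11: N2, N4, N6, N7, N8
  N13: N8, N10, N11
Excluding nodes already adjacent to N5 (N3, N4, N6, N8, N9, N10, N11, N13), the co-parent-only contribution is {N1, N2, N7}.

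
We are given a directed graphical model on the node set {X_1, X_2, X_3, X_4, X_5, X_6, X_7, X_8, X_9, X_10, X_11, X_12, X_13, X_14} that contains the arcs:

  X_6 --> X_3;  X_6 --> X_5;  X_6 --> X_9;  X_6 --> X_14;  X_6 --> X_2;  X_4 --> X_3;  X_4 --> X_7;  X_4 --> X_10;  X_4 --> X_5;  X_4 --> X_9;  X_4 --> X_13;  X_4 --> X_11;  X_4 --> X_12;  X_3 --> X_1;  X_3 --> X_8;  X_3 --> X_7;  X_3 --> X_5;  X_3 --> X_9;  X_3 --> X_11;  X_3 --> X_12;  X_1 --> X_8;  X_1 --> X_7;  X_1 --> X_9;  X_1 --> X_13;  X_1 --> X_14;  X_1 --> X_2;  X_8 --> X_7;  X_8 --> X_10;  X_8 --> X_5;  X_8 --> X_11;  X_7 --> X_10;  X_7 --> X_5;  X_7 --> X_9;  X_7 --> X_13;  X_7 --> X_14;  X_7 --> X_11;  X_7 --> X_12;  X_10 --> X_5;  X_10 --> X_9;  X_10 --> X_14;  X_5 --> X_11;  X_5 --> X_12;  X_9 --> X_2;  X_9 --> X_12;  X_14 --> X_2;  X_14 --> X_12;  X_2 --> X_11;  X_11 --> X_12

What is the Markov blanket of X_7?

Recall MB(v) = parents ∪ children ∪ spouses, where spouses are the other parents of v's children.
X_7's children: X_5, X_9, X_10, X_11, X_12, X_13, X_14.
Pa(X_7) = {X_1, X_3, X_4, X_8}.
For each child, the remaining parents (spouses of X_7):
  X_10's other parents are X_4, X_8.
  parents(X_5) \ {X_7} = {X_3, X_4, X_6, X_8, X_10}.
  parents(X_9) \ {X_7} = {X_1, X_3, X_4, X_6, X_10}.
  X_13 also has parents X_1, X_4.
  X_14's other parents are X_1, X_6, X_10.
  X_11's other parents are X_2, X_3, X_4, X_5, X_8.
  X_12's other parents are X_3, X_4, X_5, X_9, X_11, X_14.
MB(X_7) = {X_1, X_2, X_3, X_4, X_5, X_6, X_8, X_9, X_10, X_11, X_12, X_13, X_14}.

{X_1, X_2, X_3, X_4, X_5, X_6, X_8, X_9, X_10, X_11, X_12, X_13, X_14}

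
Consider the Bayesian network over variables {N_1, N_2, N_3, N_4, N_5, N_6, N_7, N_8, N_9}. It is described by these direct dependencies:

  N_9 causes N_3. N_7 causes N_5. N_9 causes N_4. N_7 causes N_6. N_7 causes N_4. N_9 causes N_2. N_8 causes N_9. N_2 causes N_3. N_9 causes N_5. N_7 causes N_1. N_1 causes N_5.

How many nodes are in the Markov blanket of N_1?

3

A node's Markov blanket = Pa ∪ Ch ∪ (parents of Ch other than the node itself).
N_1's children: N_5.
Parents of N_1: N_7.
Co-parents of N_1 (other parents of its children):
  N_5: N_7, N_9
MB(N_1) = {N_5, N_7, N_9}, which has 3 nodes.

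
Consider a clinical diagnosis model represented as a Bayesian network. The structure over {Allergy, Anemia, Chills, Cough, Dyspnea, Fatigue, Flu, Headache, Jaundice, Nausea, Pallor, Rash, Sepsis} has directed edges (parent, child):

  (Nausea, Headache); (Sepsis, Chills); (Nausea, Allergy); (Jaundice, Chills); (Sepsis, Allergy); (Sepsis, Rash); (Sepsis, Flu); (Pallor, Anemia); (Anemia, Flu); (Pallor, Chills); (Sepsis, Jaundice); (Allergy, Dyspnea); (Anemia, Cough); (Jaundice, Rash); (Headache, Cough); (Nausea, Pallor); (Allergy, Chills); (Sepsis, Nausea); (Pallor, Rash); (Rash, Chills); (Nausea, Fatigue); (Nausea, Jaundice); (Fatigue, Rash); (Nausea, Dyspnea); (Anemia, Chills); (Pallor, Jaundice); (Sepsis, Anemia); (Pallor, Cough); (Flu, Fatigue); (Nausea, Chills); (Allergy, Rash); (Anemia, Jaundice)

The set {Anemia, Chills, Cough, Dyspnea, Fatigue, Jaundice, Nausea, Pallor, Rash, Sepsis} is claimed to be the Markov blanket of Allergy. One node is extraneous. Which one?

Cough

Children of Allergy: Chills, Dyspnea, Rash.
Allergy has parents Nausea, Sepsis.
Co-parents of Allergy (other parents of its children):
  Dyspnea also has parent Nausea.
  Rash's other parents are Fatigue, Jaundice, Pallor, Sepsis.
  Chills also has parents Anemia, Jaundice, Nausea, Pallor, Rash, Sepsis.
MB(Allergy) = {Anemia, Chills, Dyspnea, Fatigue, Jaundice, Nausea, Pallor, Rash, Sepsis}.
Cough is neither a parent, child, nor co-parent of Allergy, so it does not belong.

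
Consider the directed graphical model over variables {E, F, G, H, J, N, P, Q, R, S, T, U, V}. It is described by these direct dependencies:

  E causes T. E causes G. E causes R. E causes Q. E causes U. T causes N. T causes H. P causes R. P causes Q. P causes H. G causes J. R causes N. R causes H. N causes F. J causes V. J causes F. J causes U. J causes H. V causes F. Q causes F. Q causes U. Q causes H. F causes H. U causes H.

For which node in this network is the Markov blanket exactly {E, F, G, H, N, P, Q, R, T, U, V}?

The target node must have every member of {E, F, G, H, N, P, Q, R, T, U, V} as a parent, child, or co-parent, and no others.
Parents of J: G; children: F, H, U, V; co-parents: E, F, N, P, Q, R, T, U, V.
These exactly cover the given set, so the node is J.

J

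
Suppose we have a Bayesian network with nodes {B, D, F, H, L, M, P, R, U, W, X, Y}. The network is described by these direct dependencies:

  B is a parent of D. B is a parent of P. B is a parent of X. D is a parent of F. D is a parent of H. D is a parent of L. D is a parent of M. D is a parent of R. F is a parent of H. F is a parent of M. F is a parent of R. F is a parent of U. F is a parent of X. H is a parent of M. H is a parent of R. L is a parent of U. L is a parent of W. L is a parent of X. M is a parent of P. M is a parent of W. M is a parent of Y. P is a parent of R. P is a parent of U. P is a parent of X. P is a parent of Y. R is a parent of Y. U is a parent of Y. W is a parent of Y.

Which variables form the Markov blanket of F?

{B, D, H, L, M, P, R, U, X}

A node's Markov blanket = Pa ∪ Ch ∪ (parents of Ch other than the node itself).
Children of F: H, M, R, U, X.
Parents of F: D.
Other parents of F's children:
  H also has parent D.
  M also has parents D, H.
  R also has parents D, H, P.
  U also has parents L, P.
  X also has parents B, L, P.
MB(F) = {B, D, H, L, M, P, R, U, X}.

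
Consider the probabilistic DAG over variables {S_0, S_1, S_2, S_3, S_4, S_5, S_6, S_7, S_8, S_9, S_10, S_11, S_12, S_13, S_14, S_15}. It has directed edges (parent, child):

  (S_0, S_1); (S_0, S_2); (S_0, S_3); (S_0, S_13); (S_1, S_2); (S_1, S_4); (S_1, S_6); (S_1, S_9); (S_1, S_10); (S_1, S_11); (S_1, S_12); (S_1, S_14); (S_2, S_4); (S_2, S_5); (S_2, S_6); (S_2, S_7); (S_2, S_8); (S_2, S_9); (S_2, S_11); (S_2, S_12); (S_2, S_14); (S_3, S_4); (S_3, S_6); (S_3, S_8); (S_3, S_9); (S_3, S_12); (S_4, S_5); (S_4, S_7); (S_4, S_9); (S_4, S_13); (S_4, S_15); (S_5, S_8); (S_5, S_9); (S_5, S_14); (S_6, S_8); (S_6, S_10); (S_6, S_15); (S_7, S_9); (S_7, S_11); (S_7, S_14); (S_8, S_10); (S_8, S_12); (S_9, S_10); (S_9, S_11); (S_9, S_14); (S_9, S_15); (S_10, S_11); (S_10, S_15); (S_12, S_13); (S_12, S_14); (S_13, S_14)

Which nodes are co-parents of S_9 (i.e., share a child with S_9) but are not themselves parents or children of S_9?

{S_6, S_8, S_12, S_13}

Children of S_9: S_10, S_11, S_14, S_15.
  S_10's other parents are S_1, S_6, S_8.
  parents(S_11) \ {S_9} = {S_1, S_2, S_7, S_10}.
  parents(S_14) \ {S_9} = {S_1, S_2, S_5, S_7, S_12, S_13}.
  S_15's other parents are S_4, S_6, S_10.
Excluding nodes already adjacent to S_9 (S_1, S_2, S_3, S_4, S_5, S_7, S_10, S_11, S_14, S_15), the co-parent-only contribution is {S_6, S_8, S_12, S_13}.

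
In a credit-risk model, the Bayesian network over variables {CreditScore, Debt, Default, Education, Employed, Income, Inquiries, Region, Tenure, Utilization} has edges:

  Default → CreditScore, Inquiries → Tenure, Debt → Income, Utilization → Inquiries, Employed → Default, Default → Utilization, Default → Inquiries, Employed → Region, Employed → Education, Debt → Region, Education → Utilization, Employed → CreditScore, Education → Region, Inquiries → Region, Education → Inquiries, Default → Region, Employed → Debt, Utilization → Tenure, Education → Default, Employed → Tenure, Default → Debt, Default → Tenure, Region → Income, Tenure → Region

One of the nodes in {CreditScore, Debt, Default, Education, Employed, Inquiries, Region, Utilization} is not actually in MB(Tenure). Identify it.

CreditScore

The Markov blanket of a node is its parents, its children, and the other parents of its children.
Children of Tenure: Region.
Tenure's parents: Default, Employed, Inquiries, Utilization.
Co-parents of Tenure (other parents of its children):
  Region: Debt, Default, Education, Employed, Inquiries
MB(Tenure) = {Debt, Default, Education, Employed, Inquiries, Region, Utilization}.
CreditScore is neither a parent, child, nor co-parent of Tenure, so it does not belong.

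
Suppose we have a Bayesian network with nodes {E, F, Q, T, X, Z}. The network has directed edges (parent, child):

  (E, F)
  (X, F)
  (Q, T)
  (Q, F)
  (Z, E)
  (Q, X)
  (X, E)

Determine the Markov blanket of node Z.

{E, X}

Recall MB(v) = parents ∪ children ∪ spouses, where spouses are the other parents of v's children.
Parents of Z: none.
Ch(Z) = {E}.
Other parents of Z's children:
  E: X
MB(Z) = {E, X}.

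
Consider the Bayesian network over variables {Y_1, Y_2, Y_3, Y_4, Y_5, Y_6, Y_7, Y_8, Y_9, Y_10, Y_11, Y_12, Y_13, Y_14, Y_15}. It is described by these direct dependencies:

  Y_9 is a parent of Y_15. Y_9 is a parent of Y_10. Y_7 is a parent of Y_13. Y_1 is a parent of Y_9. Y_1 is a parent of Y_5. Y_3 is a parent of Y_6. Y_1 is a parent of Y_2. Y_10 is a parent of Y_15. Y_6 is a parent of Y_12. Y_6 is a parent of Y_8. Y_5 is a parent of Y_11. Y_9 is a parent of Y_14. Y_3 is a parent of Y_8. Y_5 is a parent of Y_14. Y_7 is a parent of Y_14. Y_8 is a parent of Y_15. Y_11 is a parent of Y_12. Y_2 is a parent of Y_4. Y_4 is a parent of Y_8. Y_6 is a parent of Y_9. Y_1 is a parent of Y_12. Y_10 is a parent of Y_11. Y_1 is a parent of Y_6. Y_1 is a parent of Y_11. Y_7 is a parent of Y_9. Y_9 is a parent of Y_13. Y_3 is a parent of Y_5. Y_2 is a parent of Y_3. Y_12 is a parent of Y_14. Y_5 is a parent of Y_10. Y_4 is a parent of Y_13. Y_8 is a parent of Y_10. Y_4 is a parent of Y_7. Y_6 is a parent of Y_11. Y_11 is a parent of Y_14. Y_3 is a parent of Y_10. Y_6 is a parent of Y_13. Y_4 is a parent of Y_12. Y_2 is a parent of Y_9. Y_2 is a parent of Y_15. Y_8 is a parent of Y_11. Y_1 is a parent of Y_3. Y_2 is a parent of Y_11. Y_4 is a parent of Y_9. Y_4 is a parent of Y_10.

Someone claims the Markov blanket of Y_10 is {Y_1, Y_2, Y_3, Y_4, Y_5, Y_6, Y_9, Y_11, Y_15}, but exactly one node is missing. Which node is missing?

Y_8

By definition, MB(Y_10) is built from Y_10's parents, Y_10's children, and the co-parents of Y_10.
Pa(Y_10) = {Y_3, Y_4, Y_5, Y_8, Y_9}.
Children of Y_10: Y_11, Y_15.
For each child, the remaining parents (spouses of Y_10):
  Y_11: Y_1, Y_2, Y_5, Y_6, Y_8
  Y_15: Y_2, Y_8, Y_9
MB(Y_10) = {Y_1, Y_2, Y_3, Y_4, Y_5, Y_6, Y_8, Y_9, Y_11, Y_15}.
Comparing with the claimed set, Y_8 is missing.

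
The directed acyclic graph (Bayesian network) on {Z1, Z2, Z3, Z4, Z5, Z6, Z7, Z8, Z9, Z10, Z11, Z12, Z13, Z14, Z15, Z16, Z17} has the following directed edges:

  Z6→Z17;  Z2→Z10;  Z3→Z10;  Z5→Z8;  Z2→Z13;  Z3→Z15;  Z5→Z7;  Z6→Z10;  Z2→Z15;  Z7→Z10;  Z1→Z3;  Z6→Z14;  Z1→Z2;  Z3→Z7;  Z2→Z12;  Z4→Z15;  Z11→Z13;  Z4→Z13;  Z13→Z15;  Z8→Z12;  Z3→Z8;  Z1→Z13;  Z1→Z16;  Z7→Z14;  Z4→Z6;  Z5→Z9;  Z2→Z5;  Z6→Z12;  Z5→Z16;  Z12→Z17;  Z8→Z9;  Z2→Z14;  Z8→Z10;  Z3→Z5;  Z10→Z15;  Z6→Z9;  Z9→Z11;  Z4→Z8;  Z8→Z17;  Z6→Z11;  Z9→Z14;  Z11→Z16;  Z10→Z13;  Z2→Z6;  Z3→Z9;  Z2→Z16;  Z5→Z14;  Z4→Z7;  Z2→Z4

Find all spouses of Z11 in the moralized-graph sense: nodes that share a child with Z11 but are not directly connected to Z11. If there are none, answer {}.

Children of Z11: Z13, Z16.
  parents(Z13) \ {Z11} = {Z1, Z2, Z4, Z10}.
  Z16 also has parents Z1, Z2, Z5.
Excluding nodes already adjacent to Z11 (Z6, Z9, Z13, Z16), the co-parent-only contribution is {Z1, Z2, Z4, Z5, Z10}.

{Z1, Z2, Z4, Z5, Z10}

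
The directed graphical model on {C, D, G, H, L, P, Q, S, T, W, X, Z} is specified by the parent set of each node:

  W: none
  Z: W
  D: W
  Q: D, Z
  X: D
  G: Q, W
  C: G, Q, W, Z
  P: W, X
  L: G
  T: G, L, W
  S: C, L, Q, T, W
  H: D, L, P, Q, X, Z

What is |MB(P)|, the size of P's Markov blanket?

7

P has parents W, X.
Children of P: H.
Parents of each child, excluding P:
  parents(H) \ {P} = {D, L, Q, X, Z}.
MB(P) = {D, H, L, Q, W, X, Z}, which has 7 nodes.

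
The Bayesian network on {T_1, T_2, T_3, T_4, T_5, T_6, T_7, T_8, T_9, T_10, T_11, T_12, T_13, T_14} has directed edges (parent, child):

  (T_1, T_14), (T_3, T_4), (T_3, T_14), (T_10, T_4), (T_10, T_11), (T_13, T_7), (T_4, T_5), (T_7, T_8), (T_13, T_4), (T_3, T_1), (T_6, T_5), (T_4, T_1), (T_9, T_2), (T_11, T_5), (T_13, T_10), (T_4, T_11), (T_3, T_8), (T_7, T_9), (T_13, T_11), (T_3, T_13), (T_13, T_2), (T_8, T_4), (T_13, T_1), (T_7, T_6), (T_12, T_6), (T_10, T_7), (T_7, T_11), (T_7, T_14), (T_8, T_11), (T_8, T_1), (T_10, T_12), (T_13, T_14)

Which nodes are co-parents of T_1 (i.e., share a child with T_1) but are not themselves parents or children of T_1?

{T_7}

Children of T_1: T_14.
  T_14: T_3, T_7, T_13
Excluding nodes already adjacent to T_1 (T_3, T_4, T_8, T_13, T_14), the co-parent-only contribution is {T_7}.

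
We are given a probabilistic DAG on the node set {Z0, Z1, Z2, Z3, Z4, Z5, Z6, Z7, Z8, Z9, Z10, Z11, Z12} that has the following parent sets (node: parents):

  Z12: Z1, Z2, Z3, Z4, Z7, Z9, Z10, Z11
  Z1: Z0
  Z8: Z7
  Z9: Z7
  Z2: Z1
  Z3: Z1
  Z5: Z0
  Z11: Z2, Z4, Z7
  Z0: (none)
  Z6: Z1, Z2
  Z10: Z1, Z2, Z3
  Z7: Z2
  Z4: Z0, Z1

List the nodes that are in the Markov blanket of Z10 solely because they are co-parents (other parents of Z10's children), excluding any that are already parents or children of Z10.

Children of Z10: Z12.
  parents(Z12) \ {Z10} = {Z1, Z2, Z3, Z4, Z7, Z9, Z11}.
Excluding nodes already adjacent to Z10 (Z1, Z2, Z3, Z12), the co-parent-only contribution is {Z4, Z7, Z9, Z11}.

{Z4, Z7, Z9, Z11}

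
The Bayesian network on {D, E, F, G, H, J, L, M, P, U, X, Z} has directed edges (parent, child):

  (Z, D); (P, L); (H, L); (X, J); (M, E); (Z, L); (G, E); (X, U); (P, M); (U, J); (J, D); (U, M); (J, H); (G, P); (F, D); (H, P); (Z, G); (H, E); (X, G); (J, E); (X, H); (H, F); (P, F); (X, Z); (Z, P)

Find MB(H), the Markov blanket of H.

Pa(H) = {J, X}.
Ch(H) = {E, F, L, P}.
Parents of each child, excluding H:
  P's other parents are G, Z.
  L also has parents P, Z.
  E's other parents are G, J, M.
  F also has parent P.
Union: {J, X} ∪ {E, F, L, P} ∪ {G, J, M, P, Z} = {E, F, G, J, L, M, P, X, Z}.

{E, F, G, J, L, M, P, X, Z}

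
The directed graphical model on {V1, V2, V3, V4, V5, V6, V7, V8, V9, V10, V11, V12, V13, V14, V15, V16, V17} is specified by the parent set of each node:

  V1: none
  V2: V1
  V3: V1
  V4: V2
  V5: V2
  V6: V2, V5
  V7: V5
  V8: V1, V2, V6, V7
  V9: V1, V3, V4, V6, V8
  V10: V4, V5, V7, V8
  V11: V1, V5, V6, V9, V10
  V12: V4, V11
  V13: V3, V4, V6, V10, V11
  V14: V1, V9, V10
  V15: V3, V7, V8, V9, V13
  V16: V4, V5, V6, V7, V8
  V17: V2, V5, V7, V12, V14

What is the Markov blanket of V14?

The Markov blanket of a node is its parents, its children, and the other parents of its children.
Pa(V14) = {V1, V9, V10}.
V14's children: V17.
For each child, the remaining parents (spouses of V14):
  V17: V2, V5, V7, V12
Taking the union gives {V1, V2, V5, V7, V9, V10, V12, V17}.

{V1, V2, V5, V7, V9, V10, V12, V17}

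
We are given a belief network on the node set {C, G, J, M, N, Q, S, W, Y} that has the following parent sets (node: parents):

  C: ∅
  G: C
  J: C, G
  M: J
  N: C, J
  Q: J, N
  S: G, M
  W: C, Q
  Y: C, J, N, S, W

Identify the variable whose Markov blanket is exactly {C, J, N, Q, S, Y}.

W

The target node must have every member of {C, J, N, Q, S, Y} as a parent, child, or co-parent, and no others.
Parents of W: C, Q; children: Y; co-parents: C, J, N, S.
These exactly cover the given set, so the node is W.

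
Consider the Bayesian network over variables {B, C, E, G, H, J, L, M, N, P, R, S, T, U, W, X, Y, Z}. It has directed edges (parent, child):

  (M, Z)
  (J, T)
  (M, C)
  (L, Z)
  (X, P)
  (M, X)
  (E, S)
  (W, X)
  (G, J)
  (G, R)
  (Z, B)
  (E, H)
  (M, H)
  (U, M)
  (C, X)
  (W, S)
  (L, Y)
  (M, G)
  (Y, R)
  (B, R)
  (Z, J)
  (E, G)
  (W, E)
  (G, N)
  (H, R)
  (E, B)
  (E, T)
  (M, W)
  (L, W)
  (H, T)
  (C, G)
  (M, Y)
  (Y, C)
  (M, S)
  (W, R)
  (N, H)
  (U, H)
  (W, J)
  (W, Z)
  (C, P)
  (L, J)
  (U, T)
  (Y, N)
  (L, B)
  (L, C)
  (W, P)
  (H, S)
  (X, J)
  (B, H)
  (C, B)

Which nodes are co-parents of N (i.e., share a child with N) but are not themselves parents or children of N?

{B, E, M, U}

Children of N: H.
  H also has parents B, E, M, U.
Excluding nodes already adjacent to N (G, H, Y), the co-parent-only contribution is {B, E, M, U}.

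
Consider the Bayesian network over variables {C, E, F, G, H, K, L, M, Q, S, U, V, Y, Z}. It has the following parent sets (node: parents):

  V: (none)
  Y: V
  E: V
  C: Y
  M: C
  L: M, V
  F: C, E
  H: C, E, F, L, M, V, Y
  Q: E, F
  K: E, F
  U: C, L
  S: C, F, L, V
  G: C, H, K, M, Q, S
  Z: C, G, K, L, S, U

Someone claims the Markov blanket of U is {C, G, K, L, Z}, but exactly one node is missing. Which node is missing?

Pa(U) = {C, L}.
Children of U: Z.
Co-parents of U (other parents of its children):
  Z: C, G, K, L, S
MB(U) = {C, G, K, L, S, Z}.
Comparing with the claimed set, S is missing.

S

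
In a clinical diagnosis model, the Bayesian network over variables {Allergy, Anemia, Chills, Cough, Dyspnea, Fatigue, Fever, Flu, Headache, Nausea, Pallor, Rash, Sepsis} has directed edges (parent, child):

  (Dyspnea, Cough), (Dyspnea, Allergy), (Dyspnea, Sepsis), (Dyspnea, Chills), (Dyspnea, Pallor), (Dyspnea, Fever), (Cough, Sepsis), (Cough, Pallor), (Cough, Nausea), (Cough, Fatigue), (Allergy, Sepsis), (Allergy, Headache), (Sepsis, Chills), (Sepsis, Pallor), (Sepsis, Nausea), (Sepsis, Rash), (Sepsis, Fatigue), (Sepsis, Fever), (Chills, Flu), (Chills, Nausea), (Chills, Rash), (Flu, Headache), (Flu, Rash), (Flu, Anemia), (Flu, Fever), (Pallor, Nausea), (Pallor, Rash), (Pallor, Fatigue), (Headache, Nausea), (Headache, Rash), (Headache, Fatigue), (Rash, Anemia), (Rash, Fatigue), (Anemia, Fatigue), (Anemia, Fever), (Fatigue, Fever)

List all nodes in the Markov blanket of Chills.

{Cough, Dyspnea, Flu, Headache, Nausea, Pallor, Rash, Sepsis}

Chills's parents: Dyspnea, Sepsis.
Ch(Chills) = {Flu, Nausea, Rash}.
For each child, the remaining parents (spouses of Chills):
  Flu: —
  Nausea: Cough, Headache, Pallor, Sepsis
  Rash: Flu, Headache, Pallor, Sepsis
Taking the union gives {Cough, Dyspnea, Flu, Headache, Nausea, Pallor, Rash, Sepsis}.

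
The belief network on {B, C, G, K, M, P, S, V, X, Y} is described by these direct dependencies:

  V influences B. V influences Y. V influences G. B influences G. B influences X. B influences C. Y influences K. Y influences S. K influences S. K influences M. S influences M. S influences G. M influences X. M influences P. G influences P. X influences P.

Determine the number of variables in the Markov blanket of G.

Ch(G) = {P}.
G has parents B, S, V.
For each child, the remaining parents (spouses of G):
  parents(P) \ {G} = {M, X}.
MB(G) = {B, M, P, S, V, X}, which has 6 nodes.

6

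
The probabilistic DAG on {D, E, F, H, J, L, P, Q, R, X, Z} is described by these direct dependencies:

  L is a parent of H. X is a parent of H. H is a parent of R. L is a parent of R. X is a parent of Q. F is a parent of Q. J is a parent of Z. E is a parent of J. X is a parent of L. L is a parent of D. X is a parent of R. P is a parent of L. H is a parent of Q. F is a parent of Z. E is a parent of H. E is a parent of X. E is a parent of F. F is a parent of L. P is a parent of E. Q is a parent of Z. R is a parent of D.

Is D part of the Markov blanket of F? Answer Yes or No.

No

Recall MB(v) = parents ∪ children ∪ spouses, where spouses are the other parents of v's children.
F's children: L, Q, Z.
Parents of F: E.
Co-parents of F (other parents of its children):
  parents(L) \ {F} = {P, X}.
  Q also has parents H, X.
  parents(Z) \ {F} = {J, Q}.
MB(F) = {E, H, J, L, P, Q, X, Z}; D is not in this set.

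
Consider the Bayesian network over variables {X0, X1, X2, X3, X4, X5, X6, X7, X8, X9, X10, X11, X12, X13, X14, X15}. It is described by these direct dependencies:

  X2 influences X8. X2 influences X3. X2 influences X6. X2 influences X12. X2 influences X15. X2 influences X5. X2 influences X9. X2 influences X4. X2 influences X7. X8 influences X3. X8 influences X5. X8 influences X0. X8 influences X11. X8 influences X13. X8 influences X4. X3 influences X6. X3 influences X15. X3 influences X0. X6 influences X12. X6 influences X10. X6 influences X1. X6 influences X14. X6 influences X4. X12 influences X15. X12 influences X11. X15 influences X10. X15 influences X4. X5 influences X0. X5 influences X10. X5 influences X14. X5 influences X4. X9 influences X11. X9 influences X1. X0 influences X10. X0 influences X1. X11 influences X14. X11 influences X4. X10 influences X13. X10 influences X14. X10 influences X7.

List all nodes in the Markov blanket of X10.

{X0, X2, X5, X6, X7, X8, X11, X13, X14, X15}

Parents of X10: X0, X5, X6, X15.
X10 has children X7, X13, X14.
For each child, the remaining parents (spouses of X10):
  X13: X8
  X14: X5, X6, X11
  X7: X2
So the Markov blanket of X10 is {X0, X2, X5, X6, X7, X8, X11, X13, X14, X15}.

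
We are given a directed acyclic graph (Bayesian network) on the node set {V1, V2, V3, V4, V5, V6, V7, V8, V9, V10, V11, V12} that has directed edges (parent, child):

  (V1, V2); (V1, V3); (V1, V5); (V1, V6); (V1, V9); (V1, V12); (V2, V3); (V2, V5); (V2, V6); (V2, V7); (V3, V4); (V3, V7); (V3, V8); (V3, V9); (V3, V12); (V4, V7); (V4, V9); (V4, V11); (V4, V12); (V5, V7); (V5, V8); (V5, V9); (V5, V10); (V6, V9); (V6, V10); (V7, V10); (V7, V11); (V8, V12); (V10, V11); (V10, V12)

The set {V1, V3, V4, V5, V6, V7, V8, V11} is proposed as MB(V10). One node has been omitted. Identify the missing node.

Recall MB(v) = parents ∪ children ∪ spouses, where spouses are the other parents of v's children.
V10's children: V11, V12.
V10's parents: V5, V6, V7.
Other parents of V10's children:
  parents(V11) \ {V10} = {V4, V7}.
  V12's other parents are V1, V3, V4, V8.
MB(V10) = {V1, V3, V4, V5, V6, V7, V8, V11, V12}.
Comparing with the claimed set, V12 is missing.

V12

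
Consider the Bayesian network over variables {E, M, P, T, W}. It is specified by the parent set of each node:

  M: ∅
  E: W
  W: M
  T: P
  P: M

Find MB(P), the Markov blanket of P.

Recall MB(v) = parents ∪ children ∪ spouses, where spouses are the other parents of v's children.
P's children: T.
P's parents: M.
For each child, the remaining parents (spouses of P):
  T: no additional parents.
So the Markov blanket of P is {M, T}.

{M, T}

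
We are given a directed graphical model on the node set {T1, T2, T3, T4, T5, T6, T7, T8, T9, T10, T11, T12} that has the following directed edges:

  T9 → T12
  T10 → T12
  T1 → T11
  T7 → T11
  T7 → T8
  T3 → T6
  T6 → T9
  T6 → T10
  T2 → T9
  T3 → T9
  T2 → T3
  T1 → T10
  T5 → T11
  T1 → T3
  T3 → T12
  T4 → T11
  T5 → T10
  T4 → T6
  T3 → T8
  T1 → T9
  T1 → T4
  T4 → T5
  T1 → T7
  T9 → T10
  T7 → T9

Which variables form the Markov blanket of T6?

{T1, T2, T3, T4, T5, T7, T9, T10}

Ch(T6) = {T9, T10}.
Parents of T6: T3, T4.
Co-parents of T6 (other parents of its children):
  T9: T1, T2, T3, T7
  T10: T1, T5, T9
Taking the union gives {T1, T2, T3, T4, T5, T7, T9, T10}.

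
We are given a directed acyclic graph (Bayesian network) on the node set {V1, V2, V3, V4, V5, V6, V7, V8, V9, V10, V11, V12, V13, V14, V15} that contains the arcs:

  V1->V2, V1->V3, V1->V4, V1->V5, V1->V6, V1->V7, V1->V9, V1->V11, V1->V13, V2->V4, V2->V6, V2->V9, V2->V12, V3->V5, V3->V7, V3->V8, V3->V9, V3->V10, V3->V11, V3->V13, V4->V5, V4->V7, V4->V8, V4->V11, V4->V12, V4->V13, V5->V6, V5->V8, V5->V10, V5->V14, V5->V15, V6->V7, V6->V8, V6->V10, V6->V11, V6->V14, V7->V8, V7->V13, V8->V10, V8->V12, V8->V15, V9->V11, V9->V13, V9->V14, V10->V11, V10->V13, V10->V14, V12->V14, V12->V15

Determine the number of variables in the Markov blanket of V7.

A node's Markov blanket = Pa ∪ Ch ∪ (parents of Ch other than the node itself).
V7 has children V8, V13.
V7 has parents V1, V3, V4, V6.
For each child, the remaining parents (spouses of V7):
  V8: V3, V4, V5, V6
  V13: V1, V3, V4, V9, V10
MB(V7) = {V1, V3, V4, V5, V6, V8, V9, V10, V13}, which has 9 nodes.

9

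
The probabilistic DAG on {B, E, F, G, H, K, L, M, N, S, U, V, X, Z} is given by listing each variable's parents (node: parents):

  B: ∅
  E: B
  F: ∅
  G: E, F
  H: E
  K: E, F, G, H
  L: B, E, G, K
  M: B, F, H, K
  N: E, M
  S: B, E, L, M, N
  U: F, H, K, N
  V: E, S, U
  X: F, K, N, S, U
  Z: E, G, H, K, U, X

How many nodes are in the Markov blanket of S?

By definition, MB(S) is built from S's parents, S's children, and the co-parents of S.
Parents of S: B, E, L, M, N.
S has children V, X.
For each child, the remaining parents (spouses of S):
  V also has parents E, U.
  X also has parents F, K, N, U.
MB(S) = {B, E, F, K, L, M, N, U, V, X}, which has 10 nodes.

10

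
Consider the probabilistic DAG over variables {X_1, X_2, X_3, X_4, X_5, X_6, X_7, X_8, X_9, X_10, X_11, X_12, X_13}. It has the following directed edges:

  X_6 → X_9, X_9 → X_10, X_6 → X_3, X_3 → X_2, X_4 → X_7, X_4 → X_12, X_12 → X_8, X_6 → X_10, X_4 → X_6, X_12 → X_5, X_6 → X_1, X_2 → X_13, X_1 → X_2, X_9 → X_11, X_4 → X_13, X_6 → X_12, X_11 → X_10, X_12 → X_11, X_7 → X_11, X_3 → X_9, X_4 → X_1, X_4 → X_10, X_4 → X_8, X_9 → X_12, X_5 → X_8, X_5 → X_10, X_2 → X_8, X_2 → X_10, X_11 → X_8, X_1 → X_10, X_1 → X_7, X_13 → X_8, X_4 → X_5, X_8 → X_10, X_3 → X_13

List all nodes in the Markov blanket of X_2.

{X_1, X_3, X_4, X_5, X_6, X_8, X_9, X_10, X_11, X_12, X_13}

Recall MB(v) = parents ∪ children ∪ spouses, where spouses are the other parents of v's children.
Pa(X_2) = {X_1, X_3}.
X_2's children: X_8, X_10, X_13.
Co-parents of X_2 (other parents of its children):
  X_13: X_3, X_4
  X_8: X_4, X_5, X_11, X_12, X_13
  X_10: X_1, X_4, X_5, X_6, X_8, X_9, X_11
Taking the union gives {X_1, X_3, X_4, X_5, X_6, X_8, X_9, X_10, X_11, X_12, X_13}.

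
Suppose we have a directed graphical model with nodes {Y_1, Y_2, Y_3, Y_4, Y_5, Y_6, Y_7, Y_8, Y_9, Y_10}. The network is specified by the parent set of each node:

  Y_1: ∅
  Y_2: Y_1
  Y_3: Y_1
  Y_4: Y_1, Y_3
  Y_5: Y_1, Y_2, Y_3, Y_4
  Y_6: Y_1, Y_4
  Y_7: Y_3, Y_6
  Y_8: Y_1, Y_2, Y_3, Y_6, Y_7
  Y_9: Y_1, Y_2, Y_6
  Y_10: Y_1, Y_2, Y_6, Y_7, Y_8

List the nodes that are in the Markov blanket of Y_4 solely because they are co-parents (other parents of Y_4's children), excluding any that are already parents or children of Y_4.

Children of Y_4: Y_5, Y_6.
  Y_5's other parents are Y_1, Y_2, Y_3.
  parents(Y_6) \ {Y_4} = {Y_1}.
Excluding nodes already adjacent to Y_4 (Y_1, Y_3, Y_5, Y_6), the co-parent-only contribution is {Y_2}.

{Y_2}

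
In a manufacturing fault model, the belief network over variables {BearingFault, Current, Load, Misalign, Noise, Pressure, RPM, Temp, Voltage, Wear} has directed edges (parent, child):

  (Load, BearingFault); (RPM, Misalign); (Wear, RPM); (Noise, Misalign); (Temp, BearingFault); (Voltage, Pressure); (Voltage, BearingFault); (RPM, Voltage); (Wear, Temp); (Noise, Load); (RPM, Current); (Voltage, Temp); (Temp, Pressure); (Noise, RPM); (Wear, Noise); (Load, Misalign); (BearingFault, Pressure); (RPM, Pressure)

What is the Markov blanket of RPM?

{BearingFault, Current, Load, Misalign, Noise, Pressure, Temp, Voltage, Wear}

A node's Markov blanket = Pa ∪ Ch ∪ (parents of Ch other than the node itself).
RPM has children Current, Misalign, Pressure, Voltage.
RPM's parents: Noise, Wear.
Co-parents of RPM (other parents of its children):
  Voltage: no additional parents.
  Current: no additional parents.
  Pressure also has parents BearingFault, Temp, Voltage.
  Misalign also has parents Load, Noise.
So the Markov blanket of RPM is {BearingFault, Current, Load, Misalign, Noise, Pressure, Temp, Voltage, Wear}.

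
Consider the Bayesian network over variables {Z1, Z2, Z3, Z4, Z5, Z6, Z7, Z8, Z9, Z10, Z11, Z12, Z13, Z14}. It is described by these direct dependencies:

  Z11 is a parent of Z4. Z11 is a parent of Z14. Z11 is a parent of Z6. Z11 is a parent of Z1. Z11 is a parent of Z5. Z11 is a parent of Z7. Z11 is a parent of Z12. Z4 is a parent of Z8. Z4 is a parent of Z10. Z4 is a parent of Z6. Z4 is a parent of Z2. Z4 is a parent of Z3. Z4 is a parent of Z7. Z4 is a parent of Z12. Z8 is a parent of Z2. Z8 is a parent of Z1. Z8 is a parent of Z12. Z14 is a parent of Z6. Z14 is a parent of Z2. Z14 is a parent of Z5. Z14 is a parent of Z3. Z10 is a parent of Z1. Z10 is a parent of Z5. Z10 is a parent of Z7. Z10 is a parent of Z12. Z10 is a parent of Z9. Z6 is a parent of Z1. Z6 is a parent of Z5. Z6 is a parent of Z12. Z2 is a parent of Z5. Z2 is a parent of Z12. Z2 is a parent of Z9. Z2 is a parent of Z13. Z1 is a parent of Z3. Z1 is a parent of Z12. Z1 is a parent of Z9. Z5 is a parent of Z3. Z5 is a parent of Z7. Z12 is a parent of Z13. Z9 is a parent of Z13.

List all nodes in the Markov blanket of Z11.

Ch(Z11) = {Z1, Z4, Z5, Z6, Z7, Z12, Z14}.
Z11's parents: none.
Other parents of Z11's children:
  Z4: —
  Z14: —
  Z6: Z4, Z14
  Z1: Z6, Z8, Z10
  Z5: Z2, Z6, Z10, Z14
  Z7: Z4, Z5, Z10
  Z12: Z1, Z2, Z4, Z6, Z8, Z10
MB(Z11) = {Z1, Z2, Z4, Z5, Z6, Z7, Z8, Z10, Z12, Z14}.

{Z1, Z2, Z4, Z5, Z6, Z7, Z8, Z10, Z12, Z14}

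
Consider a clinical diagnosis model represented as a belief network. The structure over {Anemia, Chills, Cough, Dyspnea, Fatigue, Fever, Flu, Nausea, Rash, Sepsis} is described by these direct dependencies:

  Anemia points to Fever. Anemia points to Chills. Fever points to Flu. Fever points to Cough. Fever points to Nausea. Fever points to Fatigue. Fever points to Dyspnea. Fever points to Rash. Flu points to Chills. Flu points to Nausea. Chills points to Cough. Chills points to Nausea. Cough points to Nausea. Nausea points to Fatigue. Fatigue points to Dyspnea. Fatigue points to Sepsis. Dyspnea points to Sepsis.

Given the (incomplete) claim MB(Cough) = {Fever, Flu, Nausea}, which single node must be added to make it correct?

Chills

Cough has child Nausea.
Cough has parents Chills, Fever.
Co-parents of Cough (other parents of its children):
  parents(Nausea) \ {Cough} = {Chills, Fever, Flu}.
MB(Cough) = {Chills, Fever, Flu, Nausea}.
Comparing with the claimed set, Chills is missing.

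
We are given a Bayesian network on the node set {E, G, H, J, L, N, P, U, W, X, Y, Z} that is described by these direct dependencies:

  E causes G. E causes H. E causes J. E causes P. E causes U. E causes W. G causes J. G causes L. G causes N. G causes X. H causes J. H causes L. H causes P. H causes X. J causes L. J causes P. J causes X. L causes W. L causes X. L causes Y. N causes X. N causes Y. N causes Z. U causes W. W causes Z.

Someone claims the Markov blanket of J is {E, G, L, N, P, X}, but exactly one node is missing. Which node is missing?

H

Ch(J) = {L, P, X}.
J's parents: E, G, H.
Co-parents of J (other parents of its children):
  L's other parents are G, H.
  P's other parents are E, H.
  X also has parents G, H, L, N.
MB(J) = {E, G, H, L, N, P, X}.
Comparing with the claimed set, H is missing.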